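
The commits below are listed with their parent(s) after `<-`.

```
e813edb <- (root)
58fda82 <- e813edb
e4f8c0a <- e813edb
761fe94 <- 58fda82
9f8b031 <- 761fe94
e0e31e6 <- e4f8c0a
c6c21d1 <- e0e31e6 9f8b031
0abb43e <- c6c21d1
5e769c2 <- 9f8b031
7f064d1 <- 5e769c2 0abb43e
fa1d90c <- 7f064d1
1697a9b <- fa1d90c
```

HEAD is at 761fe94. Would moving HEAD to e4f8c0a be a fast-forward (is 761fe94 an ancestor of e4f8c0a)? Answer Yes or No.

A fast-forward from 761fe94 to e4f8c0a is possible iff 761fe94 is an ancestor of e4f8c0a.
Ancestors of e4f8c0a: {e4f8c0a, e813edb}.
761fe94 is not among them, so fast-forward is not possible.

No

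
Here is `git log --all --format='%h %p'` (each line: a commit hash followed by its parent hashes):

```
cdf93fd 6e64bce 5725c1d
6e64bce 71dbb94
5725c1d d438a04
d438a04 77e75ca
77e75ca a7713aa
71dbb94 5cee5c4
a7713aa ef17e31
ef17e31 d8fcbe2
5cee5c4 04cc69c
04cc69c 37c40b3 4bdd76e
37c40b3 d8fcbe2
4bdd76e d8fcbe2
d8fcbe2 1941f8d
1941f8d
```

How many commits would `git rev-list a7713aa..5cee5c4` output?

Reachable from 5cee5c4: {04cc69c, 1941f8d, 37c40b3, 4bdd76e, 5cee5c4, d8fcbe2}.
Reachable from a7713aa: {1941f8d, a7713aa, d8fcbe2, ef17e31}.
In 5cee5c4's history but not a7713aa's: {04cc69c, 37c40b3, 4bdd76e, 5cee5c4} — 4 commits.

4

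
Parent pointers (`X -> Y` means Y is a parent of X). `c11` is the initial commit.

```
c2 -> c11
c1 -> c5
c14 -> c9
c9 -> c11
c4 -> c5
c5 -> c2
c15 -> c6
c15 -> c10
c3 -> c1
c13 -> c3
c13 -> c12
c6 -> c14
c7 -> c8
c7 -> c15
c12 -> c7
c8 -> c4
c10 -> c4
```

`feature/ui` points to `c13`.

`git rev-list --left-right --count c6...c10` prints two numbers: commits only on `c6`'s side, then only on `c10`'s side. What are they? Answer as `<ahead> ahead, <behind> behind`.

Reachable from c6: {c11, c14, c6, c9}.
Reachable from c10: {c10, c11, c2, c4, c5}.
Only in c6's history (ahead): {c14, c6, c9} — 3.
Only in c10's history (behind): {c10, c2, c4, c5} — 4.

3 ahead, 4 behind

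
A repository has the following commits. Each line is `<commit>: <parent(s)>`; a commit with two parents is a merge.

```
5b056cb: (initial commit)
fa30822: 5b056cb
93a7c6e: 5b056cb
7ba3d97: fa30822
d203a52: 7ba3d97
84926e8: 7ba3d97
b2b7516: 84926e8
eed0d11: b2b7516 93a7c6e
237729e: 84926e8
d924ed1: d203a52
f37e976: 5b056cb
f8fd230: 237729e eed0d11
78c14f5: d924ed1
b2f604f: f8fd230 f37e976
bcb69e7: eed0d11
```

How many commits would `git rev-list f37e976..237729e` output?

4

Reachable from 237729e: {237729e, 5b056cb, 7ba3d97, 84926e8, fa30822}.
Reachable from f37e976: {5b056cb, f37e976}.
In 237729e's history but not f37e976's: {237729e, 7ba3d97, 84926e8, fa30822} — 4 commits.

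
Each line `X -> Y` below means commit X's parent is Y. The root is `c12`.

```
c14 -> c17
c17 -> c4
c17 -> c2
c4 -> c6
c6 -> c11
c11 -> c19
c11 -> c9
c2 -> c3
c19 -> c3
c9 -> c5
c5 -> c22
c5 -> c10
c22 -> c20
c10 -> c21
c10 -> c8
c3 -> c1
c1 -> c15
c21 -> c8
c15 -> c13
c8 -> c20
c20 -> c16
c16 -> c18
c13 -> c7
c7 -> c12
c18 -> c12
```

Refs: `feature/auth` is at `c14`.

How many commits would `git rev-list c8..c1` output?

4

Reachable from c1: {c1, c12, c13, c15, c7}.
Reachable from c8: {c12, c16, c18, c20, c8}.
In c1's history but not c8's: {c1, c13, c15, c7} — 4 commits.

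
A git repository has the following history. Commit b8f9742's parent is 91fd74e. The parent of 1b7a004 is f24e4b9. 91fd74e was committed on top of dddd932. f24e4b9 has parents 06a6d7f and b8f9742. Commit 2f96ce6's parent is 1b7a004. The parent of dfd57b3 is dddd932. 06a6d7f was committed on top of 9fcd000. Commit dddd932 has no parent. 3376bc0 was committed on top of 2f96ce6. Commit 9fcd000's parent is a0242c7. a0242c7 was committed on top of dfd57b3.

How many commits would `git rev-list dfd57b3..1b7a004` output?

Reachable from 1b7a004: {06a6d7f, 1b7a004, 91fd74e, 9fcd000, a0242c7, b8f9742, dddd932, dfd57b3, f24e4b9}.
Reachable from dfd57b3: {dddd932, dfd57b3}.
In 1b7a004's history but not dfd57b3's: {06a6d7f, 1b7a004, 91fd74e, 9fcd000, a0242c7, b8f9742, f24e4b9} — 7 commits.

7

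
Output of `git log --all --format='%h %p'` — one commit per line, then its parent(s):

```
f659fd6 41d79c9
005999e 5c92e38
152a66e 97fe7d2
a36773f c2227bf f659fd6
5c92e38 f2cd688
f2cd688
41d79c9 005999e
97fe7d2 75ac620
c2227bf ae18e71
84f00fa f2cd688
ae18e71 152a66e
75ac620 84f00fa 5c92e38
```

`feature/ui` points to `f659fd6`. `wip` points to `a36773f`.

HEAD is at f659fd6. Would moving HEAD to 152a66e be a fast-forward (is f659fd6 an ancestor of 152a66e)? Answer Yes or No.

No

A fast-forward from f659fd6 to 152a66e is possible iff f659fd6 is an ancestor of 152a66e.
Ancestors of 152a66e: {152a66e, 5c92e38, 75ac620, 84f00fa, 97fe7d2, f2cd688}.
f659fd6 is not among them, so fast-forward is not possible.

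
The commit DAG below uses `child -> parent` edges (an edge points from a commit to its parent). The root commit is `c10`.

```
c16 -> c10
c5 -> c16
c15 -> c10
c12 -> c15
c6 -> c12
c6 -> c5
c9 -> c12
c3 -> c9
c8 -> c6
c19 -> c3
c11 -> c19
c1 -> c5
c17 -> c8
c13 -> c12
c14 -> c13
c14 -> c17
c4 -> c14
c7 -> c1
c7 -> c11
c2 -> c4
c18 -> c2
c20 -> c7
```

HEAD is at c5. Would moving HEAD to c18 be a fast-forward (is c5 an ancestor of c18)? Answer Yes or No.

A fast-forward from c5 to c18 is possible iff c5 is an ancestor of c18.
Ancestors of c18: {c10, c12, c13, c14, c15, c16, c17, c18, c2, c4, c5, c6, c8}.
c5 is among them, so fast-forward is possible.

Yes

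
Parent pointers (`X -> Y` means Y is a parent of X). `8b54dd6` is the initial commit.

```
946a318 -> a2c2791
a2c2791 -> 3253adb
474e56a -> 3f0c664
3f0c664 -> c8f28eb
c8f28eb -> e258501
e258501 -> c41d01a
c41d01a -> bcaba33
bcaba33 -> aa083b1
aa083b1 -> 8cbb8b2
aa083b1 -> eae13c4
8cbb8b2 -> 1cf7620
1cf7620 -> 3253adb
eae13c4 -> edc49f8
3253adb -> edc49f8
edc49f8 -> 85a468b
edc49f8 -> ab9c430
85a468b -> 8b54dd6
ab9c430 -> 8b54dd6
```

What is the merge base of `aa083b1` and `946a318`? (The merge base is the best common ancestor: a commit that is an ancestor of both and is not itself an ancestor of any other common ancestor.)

Ancestors of aa083b1: {1cf7620, 3253adb, 85a468b, 8b54dd6, 8cbb8b2, aa083b1, ab9c430, eae13c4, edc49f8}.
Ancestors of 946a318: {3253adb, 85a468b, 8b54dd6, 946a318, a2c2791, ab9c430, edc49f8}.
Common ancestors: {3253adb, 85a468b, 8b54dd6, ab9c430, edc49f8}.
Among these, 3253adb is not an ancestor of any other common ancestor — it is the merge base.

3253adb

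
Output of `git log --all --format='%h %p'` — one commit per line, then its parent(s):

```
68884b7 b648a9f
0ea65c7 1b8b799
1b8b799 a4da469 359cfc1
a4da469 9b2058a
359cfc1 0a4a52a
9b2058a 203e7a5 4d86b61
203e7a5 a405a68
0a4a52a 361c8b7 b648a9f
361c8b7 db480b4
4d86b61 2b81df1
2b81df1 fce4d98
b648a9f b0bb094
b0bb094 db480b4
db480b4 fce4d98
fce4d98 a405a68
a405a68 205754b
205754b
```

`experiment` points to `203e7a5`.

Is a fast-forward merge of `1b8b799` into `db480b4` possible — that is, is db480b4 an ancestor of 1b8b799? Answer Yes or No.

Yes

A fast-forward from db480b4 to 1b8b799 is possible iff db480b4 is an ancestor of 1b8b799.
Ancestors of 1b8b799: {0a4a52a, 1b8b799, 203e7a5, 205754b, 2b81df1, 359cfc1, 361c8b7, 4d86b61, 9b2058a, a405a68, a4da469, b0bb094, b648a9f, db480b4, fce4d98}.
db480b4 is among them, so fast-forward is possible.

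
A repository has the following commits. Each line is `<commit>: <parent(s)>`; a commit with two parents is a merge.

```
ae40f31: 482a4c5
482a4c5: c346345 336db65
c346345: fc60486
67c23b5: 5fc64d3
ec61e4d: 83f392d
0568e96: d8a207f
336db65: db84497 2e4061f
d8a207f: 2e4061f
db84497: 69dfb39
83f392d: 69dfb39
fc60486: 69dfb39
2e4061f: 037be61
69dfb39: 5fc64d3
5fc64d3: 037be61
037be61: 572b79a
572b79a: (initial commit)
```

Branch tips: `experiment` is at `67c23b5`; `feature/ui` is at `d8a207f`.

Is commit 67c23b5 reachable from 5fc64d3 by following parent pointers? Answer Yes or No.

No

Ancestors of 5fc64d3: {037be61, 572b79a, 5fc64d3}.
67c23b5 is not in that set, so it is not an ancestor of 5fc64d3.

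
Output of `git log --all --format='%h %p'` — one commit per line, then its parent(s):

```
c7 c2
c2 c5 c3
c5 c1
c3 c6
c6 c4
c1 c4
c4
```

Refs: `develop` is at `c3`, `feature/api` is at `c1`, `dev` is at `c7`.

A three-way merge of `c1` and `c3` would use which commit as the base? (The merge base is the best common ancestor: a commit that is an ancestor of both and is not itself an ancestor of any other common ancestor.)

c4

Ancestors of c1: {c1, c4}.
Ancestors of c3: {c3, c4, c6}.
Common ancestors: {c4}.
The only common ancestor is c4, so it is the merge base.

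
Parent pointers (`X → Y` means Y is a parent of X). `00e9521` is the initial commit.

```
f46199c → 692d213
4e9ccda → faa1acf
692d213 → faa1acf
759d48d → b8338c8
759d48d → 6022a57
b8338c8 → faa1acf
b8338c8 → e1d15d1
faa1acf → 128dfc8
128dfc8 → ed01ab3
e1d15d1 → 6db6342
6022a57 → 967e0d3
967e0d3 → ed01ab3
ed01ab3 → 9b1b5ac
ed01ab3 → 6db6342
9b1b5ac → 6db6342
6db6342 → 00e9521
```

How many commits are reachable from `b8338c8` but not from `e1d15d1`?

Reachable from b8338c8: {00e9521, 128dfc8, 6db6342, 9b1b5ac, b8338c8, e1d15d1, ed01ab3, faa1acf}.
Reachable from e1d15d1: {00e9521, 6db6342, e1d15d1}.
In b8338c8's history but not e1d15d1's: {128dfc8, 9b1b5ac, b8338c8, ed01ab3, faa1acf} — 5 commits.

5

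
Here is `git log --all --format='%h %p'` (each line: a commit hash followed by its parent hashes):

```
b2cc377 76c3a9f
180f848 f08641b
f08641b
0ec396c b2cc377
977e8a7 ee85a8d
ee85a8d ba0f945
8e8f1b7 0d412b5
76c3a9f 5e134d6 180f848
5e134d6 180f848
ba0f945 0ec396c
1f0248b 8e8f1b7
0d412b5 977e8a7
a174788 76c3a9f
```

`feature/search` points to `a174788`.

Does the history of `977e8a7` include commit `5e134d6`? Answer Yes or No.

Yes

Ancestors of 977e8a7 (commits reachable by following parents): {0ec396c, 180f848, 5e134d6, 76c3a9f, 977e8a7, b2cc377, ba0f945, ee85a8d, f08641b}.
5e134d6 is in that set, so it is an ancestor of 977e8a7.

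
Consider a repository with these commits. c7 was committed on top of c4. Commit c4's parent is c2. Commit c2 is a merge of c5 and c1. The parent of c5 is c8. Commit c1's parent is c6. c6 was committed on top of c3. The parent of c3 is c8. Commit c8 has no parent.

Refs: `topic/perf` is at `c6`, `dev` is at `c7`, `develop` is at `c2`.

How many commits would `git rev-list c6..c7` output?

Reachable from c7: {c1, c2, c3, c4, c5, c6, c7, c8}.
Reachable from c6: {c3, c6, c8}.
In c7's history but not c6's: {c1, c2, c4, c5, c7} — 5 commits.

5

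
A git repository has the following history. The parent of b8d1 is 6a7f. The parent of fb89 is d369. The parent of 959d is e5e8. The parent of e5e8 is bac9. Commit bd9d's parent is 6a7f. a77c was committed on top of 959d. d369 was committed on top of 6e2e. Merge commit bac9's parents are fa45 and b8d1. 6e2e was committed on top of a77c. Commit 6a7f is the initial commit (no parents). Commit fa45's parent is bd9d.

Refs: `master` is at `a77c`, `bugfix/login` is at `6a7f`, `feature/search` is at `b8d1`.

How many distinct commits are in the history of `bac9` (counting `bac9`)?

Walking parent pointers from bac9: reachable set = {6a7f, b8d1, bac9, bd9d, fa45}.
That is 5 commits.

5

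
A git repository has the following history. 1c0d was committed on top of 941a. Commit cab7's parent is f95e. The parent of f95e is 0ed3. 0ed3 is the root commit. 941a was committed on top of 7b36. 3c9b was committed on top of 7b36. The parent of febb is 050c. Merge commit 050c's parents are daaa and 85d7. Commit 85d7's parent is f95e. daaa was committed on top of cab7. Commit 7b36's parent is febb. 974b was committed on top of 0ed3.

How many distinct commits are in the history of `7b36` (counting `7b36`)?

Walking parent pointers from 7b36: reachable set = {050c, 0ed3, 7b36, 85d7, cab7, daaa, f95e, febb}.
That is 8 commits.

8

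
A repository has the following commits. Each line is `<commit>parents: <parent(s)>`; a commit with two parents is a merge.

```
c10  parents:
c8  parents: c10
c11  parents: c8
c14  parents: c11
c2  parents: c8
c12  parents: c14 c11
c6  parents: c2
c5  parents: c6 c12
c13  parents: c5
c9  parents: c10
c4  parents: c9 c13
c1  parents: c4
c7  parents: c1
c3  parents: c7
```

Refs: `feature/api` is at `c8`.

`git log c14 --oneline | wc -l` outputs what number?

4

Walking parent pointers from c14: reachable set = {c10, c11, c14, c8}.
That is 4 commits.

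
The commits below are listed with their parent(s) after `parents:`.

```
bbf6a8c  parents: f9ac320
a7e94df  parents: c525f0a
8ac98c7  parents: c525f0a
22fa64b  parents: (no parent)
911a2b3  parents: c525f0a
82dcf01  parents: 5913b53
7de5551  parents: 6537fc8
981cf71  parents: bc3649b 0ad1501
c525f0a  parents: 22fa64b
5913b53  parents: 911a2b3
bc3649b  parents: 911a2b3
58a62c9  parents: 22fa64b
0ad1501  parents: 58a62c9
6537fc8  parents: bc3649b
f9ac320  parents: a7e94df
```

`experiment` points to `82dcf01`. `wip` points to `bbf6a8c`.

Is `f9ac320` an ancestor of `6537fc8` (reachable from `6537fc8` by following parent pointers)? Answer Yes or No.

Ancestors of 6537fc8: {22fa64b, 6537fc8, 911a2b3, bc3649b, c525f0a}.
f9ac320 is not in that set, so it is not an ancestor of 6537fc8.

No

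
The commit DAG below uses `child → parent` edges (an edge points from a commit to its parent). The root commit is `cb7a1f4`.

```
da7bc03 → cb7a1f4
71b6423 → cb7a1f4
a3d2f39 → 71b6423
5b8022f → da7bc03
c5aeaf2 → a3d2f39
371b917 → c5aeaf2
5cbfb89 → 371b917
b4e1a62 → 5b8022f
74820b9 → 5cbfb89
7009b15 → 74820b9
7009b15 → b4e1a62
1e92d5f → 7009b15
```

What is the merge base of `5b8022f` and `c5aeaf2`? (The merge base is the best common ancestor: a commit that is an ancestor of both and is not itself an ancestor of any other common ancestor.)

cb7a1f4

Ancestors of 5b8022f: {5b8022f, cb7a1f4, da7bc03}.
Ancestors of c5aeaf2: {71b6423, a3d2f39, c5aeaf2, cb7a1f4}.
Common ancestors: {cb7a1f4}.
The only common ancestor is cb7a1f4, so it is the merge base.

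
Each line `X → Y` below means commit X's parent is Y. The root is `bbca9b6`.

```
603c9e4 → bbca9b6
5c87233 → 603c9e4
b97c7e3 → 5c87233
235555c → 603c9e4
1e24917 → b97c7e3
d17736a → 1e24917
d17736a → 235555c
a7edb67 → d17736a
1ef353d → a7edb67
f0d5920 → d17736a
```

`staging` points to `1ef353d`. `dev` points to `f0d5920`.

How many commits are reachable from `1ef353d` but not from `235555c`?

6

Reachable from 1ef353d: {1e24917, 1ef353d, 235555c, 5c87233, 603c9e4, a7edb67, b97c7e3, bbca9b6, d17736a}.
Reachable from 235555c: {235555c, 603c9e4, bbca9b6}.
In 1ef353d's history but not 235555c's: {1e24917, 1ef353d, 5c87233, a7edb67, b97c7e3, d17736a} — 6 commits.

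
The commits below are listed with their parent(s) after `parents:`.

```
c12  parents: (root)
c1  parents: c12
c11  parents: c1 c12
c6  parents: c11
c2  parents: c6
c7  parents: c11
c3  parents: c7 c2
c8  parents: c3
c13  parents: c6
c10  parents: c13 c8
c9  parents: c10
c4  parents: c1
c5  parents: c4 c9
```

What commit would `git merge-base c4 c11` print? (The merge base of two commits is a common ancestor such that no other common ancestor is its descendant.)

Ancestors of c4: {c1, c12, c4}.
Ancestors of c11: {c1, c11, c12}.
Common ancestors: {c1, c12}.
Among these, c1 is not an ancestor of any other common ancestor — it is the merge base.

c1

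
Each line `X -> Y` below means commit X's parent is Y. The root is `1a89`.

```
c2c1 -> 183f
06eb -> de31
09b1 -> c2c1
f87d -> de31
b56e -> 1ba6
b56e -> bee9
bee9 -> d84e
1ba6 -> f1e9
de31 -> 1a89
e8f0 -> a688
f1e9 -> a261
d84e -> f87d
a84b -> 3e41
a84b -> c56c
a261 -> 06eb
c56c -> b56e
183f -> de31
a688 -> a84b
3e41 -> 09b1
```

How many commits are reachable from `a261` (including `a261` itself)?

Walking parent pointers from a261: reachable set = {06eb, 1a89, a261, de31}.
That is 4 commits.

4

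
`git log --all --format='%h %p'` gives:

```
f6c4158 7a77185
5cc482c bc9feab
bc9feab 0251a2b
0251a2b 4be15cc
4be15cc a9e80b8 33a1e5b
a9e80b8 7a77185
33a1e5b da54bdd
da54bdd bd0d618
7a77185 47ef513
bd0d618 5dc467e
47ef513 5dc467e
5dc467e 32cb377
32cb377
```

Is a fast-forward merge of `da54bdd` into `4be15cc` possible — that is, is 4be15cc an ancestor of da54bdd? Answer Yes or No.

No

A fast-forward from 4be15cc to da54bdd is possible iff 4be15cc is an ancestor of da54bdd.
Ancestors of da54bdd: {32cb377, 5dc467e, bd0d618, da54bdd}.
4be15cc is not among them, so fast-forward is not possible.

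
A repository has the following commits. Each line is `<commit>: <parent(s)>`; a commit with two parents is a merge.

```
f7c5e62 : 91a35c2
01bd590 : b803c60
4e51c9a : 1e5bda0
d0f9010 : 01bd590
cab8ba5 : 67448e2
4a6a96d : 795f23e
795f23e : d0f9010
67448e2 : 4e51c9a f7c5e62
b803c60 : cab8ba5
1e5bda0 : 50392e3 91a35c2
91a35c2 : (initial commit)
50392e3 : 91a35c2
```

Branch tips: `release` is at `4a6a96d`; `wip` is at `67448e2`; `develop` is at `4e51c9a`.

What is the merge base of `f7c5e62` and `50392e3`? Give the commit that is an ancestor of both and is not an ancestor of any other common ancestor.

91a35c2

Ancestors of f7c5e62: {91a35c2, f7c5e62}.
Ancestors of 50392e3: {50392e3, 91a35c2}.
Common ancestors: {91a35c2}.
The only common ancestor is 91a35c2, so it is the merge base.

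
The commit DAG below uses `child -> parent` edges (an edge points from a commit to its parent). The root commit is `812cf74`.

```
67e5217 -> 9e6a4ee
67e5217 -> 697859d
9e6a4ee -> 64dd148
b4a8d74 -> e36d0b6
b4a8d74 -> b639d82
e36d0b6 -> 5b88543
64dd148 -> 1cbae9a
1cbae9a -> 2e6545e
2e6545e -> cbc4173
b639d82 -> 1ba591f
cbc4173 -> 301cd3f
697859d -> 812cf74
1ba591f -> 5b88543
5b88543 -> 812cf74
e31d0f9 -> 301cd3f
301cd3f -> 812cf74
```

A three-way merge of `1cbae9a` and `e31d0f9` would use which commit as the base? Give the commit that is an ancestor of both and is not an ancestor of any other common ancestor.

301cd3f

Ancestors of 1cbae9a: {1cbae9a, 2e6545e, 301cd3f, 812cf74, cbc4173}.
Ancestors of e31d0f9: {301cd3f, 812cf74, e31d0f9}.
Common ancestors: {301cd3f, 812cf74}.
Among these, 301cd3f is not an ancestor of any other common ancestor — it is the merge base.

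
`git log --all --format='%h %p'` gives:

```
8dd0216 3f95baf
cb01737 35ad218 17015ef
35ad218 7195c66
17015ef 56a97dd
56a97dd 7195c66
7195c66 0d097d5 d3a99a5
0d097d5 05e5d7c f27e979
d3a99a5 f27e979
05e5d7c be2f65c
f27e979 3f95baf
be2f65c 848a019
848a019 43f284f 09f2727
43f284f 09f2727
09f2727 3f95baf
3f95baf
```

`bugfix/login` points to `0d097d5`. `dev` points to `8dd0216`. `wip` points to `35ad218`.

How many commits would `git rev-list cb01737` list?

14

Walking parent pointers from cb01737: reachable set = {05e5d7c, 09f2727, 0d097d5, 17015ef, 35ad218, 3f95baf, 43f284f, 56a97dd, 7195c66, 848a019, be2f65c, cb01737, d3a99a5, f27e979}.
That is 14 commits.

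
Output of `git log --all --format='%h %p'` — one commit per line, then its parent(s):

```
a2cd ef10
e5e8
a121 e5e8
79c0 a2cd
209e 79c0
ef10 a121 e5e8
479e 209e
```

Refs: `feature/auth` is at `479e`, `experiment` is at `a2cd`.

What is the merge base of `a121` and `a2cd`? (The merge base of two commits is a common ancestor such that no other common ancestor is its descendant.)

a121

Ancestors of a121: {a121, e5e8}.
Ancestors of a2cd: {a121, a2cd, e5e8, ef10}.
Common ancestors: {a121, e5e8}.
Among these, a121 is not an ancestor of any other common ancestor — it is the merge base.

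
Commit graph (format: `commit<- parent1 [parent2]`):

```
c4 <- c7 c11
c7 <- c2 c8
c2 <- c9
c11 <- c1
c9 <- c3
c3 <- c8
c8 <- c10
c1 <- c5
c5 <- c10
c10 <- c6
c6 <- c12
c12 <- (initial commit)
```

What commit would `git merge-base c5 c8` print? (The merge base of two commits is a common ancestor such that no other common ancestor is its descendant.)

c10

Ancestors of c5: {c10, c12, c5, c6}.
Ancestors of c8: {c10, c12, c6, c8}.
Common ancestors: {c10, c12, c6}.
Among these, c10 is not an ancestor of any other common ancestor — it is the merge base.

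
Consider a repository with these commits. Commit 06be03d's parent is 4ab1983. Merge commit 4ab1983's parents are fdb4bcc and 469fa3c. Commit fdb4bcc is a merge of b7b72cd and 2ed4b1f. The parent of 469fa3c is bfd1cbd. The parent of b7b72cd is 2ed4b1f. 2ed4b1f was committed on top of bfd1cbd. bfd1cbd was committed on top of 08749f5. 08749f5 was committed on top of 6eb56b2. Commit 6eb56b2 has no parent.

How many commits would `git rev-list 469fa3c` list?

4

Walking parent pointers from 469fa3c: reachable set = {08749f5, 469fa3c, 6eb56b2, bfd1cbd}.
That is 4 commits.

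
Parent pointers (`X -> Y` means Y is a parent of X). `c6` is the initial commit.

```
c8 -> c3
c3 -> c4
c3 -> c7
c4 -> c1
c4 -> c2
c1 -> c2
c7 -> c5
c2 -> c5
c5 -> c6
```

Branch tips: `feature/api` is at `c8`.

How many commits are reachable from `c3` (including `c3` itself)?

Walking parent pointers from c3: reachable set = {c1, c2, c3, c4, c5, c6, c7}.
That is 7 commits.

7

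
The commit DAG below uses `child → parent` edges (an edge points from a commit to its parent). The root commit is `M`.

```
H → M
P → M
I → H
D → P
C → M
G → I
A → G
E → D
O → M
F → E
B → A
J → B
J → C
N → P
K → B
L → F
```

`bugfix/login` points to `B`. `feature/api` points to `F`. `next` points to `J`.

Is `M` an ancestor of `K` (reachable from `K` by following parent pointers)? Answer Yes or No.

Ancestors of K (commits reachable by following parents): {A, B, G, H, I, K, M}.
M is in that set, so it is an ancestor of K.

Yes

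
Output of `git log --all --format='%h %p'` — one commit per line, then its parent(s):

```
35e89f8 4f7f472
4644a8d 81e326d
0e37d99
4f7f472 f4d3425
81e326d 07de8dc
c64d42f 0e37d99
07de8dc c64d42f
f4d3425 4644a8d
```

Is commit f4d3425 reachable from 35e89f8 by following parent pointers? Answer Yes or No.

Ancestors of 35e89f8 (commits reachable by following parents): {07de8dc, 0e37d99, 35e89f8, 4644a8d, 4f7f472, 81e326d, c64d42f, f4d3425}.
f4d3425 is in that set, so it is an ancestor of 35e89f8.

Yes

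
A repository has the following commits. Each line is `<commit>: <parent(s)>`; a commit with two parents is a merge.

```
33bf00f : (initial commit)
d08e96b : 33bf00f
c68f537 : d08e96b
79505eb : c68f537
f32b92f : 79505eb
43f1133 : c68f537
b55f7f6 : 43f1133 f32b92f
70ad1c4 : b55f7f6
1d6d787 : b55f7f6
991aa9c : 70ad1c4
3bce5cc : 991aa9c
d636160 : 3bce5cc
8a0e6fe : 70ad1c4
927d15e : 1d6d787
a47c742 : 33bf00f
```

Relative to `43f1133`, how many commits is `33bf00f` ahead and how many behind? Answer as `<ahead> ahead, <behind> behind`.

Reachable from 33bf00f: {33bf00f}.
Reachable from 43f1133: {33bf00f, 43f1133, c68f537, d08e96b}.
Only in 33bf00f's history (ahead): {} — 0.
Only in 43f1133's history (behind): {43f1133, c68f537, d08e96b} — 3.

0 ahead, 3 behind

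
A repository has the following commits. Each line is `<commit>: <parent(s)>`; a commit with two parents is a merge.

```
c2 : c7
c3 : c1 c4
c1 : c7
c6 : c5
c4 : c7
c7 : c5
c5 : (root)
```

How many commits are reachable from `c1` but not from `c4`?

Reachable from c1: {c1, c5, c7}.
Reachable from c4: {c4, c5, c7}.
In c1's history but not c4's: {c1} — 1 commit.

1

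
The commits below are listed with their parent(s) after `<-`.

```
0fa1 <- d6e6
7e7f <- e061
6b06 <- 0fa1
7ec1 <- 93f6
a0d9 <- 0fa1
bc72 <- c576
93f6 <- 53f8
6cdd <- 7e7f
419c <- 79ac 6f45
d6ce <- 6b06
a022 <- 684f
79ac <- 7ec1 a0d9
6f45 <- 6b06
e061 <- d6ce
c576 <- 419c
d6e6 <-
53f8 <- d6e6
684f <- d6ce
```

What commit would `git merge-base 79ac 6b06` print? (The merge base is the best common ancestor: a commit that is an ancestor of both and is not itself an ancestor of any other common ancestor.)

Ancestors of 79ac: {0fa1, 53f8, 79ac, 7ec1, 93f6, a0d9, d6e6}.
Ancestors of 6b06: {0fa1, 6b06, d6e6}.
Common ancestors: {0fa1, d6e6}.
Among these, 0fa1 is not an ancestor of any other common ancestor — it is the merge base.

0fa1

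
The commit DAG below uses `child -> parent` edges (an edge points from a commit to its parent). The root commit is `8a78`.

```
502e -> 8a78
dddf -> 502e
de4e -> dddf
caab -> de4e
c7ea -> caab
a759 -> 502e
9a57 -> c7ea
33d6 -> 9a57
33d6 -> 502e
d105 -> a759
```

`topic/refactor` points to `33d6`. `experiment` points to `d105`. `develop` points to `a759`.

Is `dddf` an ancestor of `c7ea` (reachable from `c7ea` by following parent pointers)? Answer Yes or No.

Yes

Ancestors of c7ea (commits reachable by following parents): {502e, 8a78, c7ea, caab, dddf, de4e}.
dddf is in that set, so it is an ancestor of c7ea.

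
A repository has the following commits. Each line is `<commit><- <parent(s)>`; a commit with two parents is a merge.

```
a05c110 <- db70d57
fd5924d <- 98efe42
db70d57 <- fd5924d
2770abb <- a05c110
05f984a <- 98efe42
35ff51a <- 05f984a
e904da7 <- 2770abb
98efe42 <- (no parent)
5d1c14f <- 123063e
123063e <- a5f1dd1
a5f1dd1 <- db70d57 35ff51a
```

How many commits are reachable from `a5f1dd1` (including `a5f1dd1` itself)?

Walking parent pointers from a5f1dd1: reachable set = {05f984a, 35ff51a, 98efe42, a5f1dd1, db70d57, fd5924d}.
That is 6 commits.

6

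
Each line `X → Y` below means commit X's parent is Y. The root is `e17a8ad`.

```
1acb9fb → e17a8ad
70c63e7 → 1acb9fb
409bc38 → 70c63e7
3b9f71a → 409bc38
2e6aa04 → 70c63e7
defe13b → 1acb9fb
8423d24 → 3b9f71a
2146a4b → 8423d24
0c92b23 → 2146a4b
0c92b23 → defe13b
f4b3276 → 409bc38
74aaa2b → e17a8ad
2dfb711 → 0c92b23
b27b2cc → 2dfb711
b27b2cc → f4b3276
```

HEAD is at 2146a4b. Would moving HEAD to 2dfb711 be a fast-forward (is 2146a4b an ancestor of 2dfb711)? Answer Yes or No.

Yes

A fast-forward from 2146a4b to 2dfb711 is possible iff 2146a4b is an ancestor of 2dfb711.
Ancestors of 2dfb711: {0c92b23, 1acb9fb, 2146a4b, 2dfb711, 3b9f71a, 409bc38, 70c63e7, 8423d24, defe13b, e17a8ad}.
2146a4b is among them, so fast-forward is possible.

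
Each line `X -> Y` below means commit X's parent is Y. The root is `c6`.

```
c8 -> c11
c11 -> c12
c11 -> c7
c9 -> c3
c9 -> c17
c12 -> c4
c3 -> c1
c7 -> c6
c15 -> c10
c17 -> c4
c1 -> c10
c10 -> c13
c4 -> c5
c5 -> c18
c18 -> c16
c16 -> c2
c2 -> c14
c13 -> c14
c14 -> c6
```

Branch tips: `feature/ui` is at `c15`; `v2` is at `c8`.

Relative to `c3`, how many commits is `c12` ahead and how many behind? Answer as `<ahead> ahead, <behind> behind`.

Reachable from c12: {c12, c14, c16, c18, c2, c4, c5, c6}.
Reachable from c3: {c1, c10, c13, c14, c3, c6}.
Only in c12's history (ahead): {c12, c16, c18, c2, c4, c5} — 6.
Only in c3's history (behind): {c1, c10, c13, c3} — 4.

6 ahead, 4 behind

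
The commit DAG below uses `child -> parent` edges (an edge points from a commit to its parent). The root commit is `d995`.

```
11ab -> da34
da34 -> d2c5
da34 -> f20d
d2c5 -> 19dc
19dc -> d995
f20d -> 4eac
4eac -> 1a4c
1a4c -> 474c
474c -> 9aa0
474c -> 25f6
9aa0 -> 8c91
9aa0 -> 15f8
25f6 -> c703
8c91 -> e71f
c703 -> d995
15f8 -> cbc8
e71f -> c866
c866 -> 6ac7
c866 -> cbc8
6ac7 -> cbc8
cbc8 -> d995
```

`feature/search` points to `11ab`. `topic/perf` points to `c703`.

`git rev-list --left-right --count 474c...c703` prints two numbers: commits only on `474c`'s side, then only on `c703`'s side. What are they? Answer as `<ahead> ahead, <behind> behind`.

Reachable from 474c: {15f8, 25f6, 474c, 6ac7, 8c91, 9aa0, c703, c866, cbc8, d995, e71f}.
Reachable from c703: {c703, d995}.
Only in 474c's history (ahead): {15f8, 25f6, 474c, 6ac7, 8c91, 9aa0, c866, cbc8, e71f} — 9.
Only in c703's history (behind): {} — 0.

9 ahead, 0 behind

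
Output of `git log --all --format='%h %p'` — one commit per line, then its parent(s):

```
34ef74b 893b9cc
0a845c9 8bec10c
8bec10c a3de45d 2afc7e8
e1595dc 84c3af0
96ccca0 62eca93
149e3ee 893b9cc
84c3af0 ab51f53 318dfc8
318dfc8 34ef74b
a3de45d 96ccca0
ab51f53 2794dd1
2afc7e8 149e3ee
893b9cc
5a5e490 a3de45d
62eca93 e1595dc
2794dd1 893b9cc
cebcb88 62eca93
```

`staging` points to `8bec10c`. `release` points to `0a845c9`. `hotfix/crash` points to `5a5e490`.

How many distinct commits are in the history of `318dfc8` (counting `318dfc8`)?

Walking parent pointers from 318dfc8: reachable set = {318dfc8, 34ef74b, 893b9cc}.
That is 3 commits.

3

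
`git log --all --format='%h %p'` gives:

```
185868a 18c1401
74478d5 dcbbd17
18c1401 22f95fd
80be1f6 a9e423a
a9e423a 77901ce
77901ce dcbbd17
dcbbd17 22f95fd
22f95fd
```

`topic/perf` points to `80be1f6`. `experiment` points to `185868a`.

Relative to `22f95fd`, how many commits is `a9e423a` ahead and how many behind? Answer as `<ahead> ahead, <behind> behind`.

Reachable from a9e423a: {22f95fd, 77901ce, a9e423a, dcbbd17}.
Reachable from 22f95fd: {22f95fd}.
Only in a9e423a's history (ahead): {77901ce, a9e423a, dcbbd17} — 3.
Only in 22f95fd's history (behind): {} — 0.

3 ahead, 0 behind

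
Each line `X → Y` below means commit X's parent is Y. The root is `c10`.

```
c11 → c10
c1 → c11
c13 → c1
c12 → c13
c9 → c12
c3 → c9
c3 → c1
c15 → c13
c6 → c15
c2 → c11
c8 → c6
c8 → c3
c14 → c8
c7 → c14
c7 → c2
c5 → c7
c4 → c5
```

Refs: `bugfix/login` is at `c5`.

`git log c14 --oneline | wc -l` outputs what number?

Walking parent pointers from c14: reachable set = {c1, c10, c11, c12, c13, c14, c15, c3, c6, c8, c9}.
That is 11 commits.

11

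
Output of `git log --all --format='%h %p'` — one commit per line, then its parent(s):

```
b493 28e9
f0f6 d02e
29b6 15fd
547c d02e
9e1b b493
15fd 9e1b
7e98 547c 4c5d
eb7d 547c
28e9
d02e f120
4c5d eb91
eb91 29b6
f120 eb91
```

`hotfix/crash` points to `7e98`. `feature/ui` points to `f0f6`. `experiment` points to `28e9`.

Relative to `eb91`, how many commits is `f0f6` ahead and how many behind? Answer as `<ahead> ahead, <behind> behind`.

Reachable from f0f6: {15fd, 28e9, 29b6, 9e1b, b493, d02e, eb91, f0f6, f120}.
Reachable from eb91: {15fd, 28e9, 29b6, 9e1b, b493, eb91}.
Only in f0f6's history (ahead): {d02e, f0f6, f120} — 3.
Only in eb91's history (behind): {} — 0.

3 ahead, 0 behind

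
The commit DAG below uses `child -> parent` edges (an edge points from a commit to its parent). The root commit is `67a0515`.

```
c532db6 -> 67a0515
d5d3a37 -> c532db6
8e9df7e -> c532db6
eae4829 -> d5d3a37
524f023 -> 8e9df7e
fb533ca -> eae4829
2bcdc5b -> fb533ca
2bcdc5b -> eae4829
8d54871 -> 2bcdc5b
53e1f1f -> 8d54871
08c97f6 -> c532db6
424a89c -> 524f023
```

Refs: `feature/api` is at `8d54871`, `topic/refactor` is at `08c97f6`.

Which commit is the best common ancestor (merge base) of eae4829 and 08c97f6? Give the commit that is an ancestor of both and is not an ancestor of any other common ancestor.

Ancestors of eae4829: {67a0515, c532db6, d5d3a37, eae4829}.
Ancestors of 08c97f6: {08c97f6, 67a0515, c532db6}.
Common ancestors: {67a0515, c532db6}.
Among these, c532db6 is not an ancestor of any other common ancestor — it is the merge base.

c532db6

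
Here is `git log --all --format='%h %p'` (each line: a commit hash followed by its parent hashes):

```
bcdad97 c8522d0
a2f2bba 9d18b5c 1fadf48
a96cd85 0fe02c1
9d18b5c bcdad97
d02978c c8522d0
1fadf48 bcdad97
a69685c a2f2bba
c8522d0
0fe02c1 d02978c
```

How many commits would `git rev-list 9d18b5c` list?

3

Walking parent pointers from 9d18b5c: reachable set = {9d18b5c, bcdad97, c8522d0}.
That is 3 commits.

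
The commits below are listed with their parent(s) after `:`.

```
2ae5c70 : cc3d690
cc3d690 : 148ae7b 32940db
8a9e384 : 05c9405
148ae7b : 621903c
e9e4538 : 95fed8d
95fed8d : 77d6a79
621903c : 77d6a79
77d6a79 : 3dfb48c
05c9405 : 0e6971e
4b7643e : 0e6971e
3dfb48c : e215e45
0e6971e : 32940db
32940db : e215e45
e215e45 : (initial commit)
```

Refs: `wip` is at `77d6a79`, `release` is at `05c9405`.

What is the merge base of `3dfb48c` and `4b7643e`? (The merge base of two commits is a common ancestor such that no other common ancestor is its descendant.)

e215e45

Ancestors of 3dfb48c: {3dfb48c, e215e45}.
Ancestors of 4b7643e: {0e6971e, 32940db, 4b7643e, e215e45}.
Common ancestors: {e215e45}.
The only common ancestor is e215e45, so it is the merge base.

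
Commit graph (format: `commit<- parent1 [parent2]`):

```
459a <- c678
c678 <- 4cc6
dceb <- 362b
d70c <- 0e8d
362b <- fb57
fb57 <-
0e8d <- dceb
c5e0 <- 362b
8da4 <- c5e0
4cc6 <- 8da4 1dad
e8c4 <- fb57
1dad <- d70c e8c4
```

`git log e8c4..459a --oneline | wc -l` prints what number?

10

Reachable from 459a: {0e8d, 1dad, 362b, 459a, 4cc6, 8da4, c5e0, c678, d70c, dceb, e8c4, fb57}.
Reachable from e8c4: {e8c4, fb57}.
In 459a's history but not e8c4's: {0e8d, 1dad, 362b, 459a, 4cc6, 8da4, c5e0, c678, d70c, dceb} — 10 commits.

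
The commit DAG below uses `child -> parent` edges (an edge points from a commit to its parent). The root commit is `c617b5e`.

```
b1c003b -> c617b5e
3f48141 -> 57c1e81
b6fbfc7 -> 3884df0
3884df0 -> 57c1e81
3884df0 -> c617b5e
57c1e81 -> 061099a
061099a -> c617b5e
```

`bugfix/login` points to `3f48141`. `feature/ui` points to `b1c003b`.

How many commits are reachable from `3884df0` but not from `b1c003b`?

3

Reachable from 3884df0: {061099a, 3884df0, 57c1e81, c617b5e}.
Reachable from b1c003b: {b1c003b, c617b5e}.
In 3884df0's history but not b1c003b's: {061099a, 3884df0, 57c1e81} — 3 commits.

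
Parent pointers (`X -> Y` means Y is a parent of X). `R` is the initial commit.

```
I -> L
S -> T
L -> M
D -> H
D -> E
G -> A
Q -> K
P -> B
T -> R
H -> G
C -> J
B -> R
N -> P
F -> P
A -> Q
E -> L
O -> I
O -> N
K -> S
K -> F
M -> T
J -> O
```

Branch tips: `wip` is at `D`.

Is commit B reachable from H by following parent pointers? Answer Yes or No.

Ancestors of H (commits reachable by following parents): {A, B, F, G, H, K, P, Q, R, S, T}.
B is in that set, so it is an ancestor of H.

Yes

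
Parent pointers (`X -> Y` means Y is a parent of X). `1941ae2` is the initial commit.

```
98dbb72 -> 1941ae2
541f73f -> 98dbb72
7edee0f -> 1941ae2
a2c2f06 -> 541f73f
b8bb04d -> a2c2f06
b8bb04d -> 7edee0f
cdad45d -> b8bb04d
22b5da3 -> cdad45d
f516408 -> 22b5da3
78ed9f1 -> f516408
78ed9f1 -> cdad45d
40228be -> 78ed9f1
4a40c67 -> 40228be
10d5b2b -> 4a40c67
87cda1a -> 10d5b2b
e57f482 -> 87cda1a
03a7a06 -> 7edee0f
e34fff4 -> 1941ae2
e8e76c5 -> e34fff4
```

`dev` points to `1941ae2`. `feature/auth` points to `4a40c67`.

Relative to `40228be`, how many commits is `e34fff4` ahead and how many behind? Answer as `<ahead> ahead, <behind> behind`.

Reachable from e34fff4: {1941ae2, e34fff4}.
Reachable from 40228be: {1941ae2, 22b5da3, 40228be, 541f73f, 78ed9f1, 7edee0f, 98dbb72, a2c2f06, b8bb04d, cdad45d, f516408}.
Only in e34fff4's history (ahead): {e34fff4} — 1.
Only in 40228be's history (behind): {22b5da3, 40228be, 541f73f, 78ed9f1, 7edee0f, 98dbb72, a2c2f06, b8bb04d, cdad45d, f516408} — 10.

1 ahead, 10 behind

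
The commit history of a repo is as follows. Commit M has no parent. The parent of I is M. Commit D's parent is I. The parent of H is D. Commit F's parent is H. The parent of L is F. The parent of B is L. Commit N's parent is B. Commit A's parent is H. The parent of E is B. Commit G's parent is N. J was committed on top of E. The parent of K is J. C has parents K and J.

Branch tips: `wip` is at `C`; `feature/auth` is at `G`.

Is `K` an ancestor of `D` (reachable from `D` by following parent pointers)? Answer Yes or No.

Ancestors of D: {D, I, M}.
K is not in that set, so it is not an ancestor of D.

No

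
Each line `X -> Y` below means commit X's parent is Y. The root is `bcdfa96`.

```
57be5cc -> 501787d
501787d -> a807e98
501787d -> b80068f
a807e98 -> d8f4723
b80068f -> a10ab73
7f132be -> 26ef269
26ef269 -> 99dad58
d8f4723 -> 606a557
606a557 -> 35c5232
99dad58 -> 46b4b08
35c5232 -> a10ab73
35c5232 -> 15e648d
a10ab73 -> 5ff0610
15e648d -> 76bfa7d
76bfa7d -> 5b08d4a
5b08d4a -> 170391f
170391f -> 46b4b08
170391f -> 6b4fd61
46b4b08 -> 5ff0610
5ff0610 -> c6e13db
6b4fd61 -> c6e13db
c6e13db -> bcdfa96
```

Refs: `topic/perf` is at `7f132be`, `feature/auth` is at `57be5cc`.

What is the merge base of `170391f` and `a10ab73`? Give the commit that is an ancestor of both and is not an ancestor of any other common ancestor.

5ff0610

Ancestors of 170391f: {170391f, 46b4b08, 5ff0610, 6b4fd61, bcdfa96, c6e13db}.
Ancestors of a10ab73: {5ff0610, a10ab73, bcdfa96, c6e13db}.
Common ancestors: {5ff0610, bcdfa96, c6e13db}.
Among these, 5ff0610 is not an ancestor of any other common ancestor — it is the merge base.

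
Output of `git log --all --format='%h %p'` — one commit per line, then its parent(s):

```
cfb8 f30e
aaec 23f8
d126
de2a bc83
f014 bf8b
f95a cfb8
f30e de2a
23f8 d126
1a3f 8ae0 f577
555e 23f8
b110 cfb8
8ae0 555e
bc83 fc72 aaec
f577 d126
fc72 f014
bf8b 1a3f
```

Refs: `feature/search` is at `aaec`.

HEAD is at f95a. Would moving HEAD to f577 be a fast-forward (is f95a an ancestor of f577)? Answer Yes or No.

No

A fast-forward from f95a to f577 is possible iff f95a is an ancestor of f577.
Ancestors of f577: {d126, f577}.
f95a is not among them, so fast-forward is not possible.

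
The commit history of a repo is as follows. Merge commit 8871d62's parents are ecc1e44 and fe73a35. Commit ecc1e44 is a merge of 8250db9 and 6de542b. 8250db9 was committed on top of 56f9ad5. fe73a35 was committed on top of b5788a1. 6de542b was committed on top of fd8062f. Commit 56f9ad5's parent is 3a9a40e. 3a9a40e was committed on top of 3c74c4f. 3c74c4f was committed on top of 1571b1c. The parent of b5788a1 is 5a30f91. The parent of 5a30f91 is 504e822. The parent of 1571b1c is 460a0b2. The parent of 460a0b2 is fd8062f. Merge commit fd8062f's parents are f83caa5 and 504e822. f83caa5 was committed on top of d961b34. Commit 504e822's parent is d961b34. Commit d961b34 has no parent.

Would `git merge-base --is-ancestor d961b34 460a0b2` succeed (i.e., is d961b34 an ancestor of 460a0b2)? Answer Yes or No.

Yes

Ancestors of 460a0b2 (commits reachable by following parents): {460a0b2, 504e822, d961b34, f83caa5, fd8062f}.
d961b34 is in that set, so it is an ancestor of 460a0b2.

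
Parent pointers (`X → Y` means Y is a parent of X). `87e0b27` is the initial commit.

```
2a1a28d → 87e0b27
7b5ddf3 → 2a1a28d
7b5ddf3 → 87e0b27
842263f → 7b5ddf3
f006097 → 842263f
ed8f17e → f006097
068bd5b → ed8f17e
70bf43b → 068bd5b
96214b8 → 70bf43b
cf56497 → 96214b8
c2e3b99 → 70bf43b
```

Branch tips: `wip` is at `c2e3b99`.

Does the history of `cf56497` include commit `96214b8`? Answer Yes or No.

Ancestors of cf56497 (commits reachable by following parents): {068bd5b, 2a1a28d, 70bf43b, 7b5ddf3, 842263f, 87e0b27, 96214b8, cf56497, ed8f17e, f006097}.
96214b8 is in that set, so it is an ancestor of cf56497.

Yes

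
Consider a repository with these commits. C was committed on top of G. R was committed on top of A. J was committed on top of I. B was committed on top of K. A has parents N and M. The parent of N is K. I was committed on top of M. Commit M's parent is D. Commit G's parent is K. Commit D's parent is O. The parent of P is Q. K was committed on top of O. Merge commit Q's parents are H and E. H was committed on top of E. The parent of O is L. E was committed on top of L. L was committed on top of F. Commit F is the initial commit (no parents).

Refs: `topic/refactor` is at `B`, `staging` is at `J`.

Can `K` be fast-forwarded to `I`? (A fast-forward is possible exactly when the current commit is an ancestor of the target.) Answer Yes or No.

A fast-forward from K to I is possible iff K is an ancestor of I.
Ancestors of I: {D, F, I, L, M, O}.
K is not among them, so fast-forward is not possible.

No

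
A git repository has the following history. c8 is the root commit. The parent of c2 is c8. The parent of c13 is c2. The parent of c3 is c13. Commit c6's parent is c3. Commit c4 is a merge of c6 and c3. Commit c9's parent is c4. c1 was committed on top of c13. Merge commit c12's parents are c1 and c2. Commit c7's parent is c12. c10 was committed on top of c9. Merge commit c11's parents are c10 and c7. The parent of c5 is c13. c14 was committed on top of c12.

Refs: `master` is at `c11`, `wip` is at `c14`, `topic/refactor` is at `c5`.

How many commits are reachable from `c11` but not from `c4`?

6

Reachable from c11: {c1, c10, c11, c12, c13, c2, c3, c4, c6, c7, c8, c9}.
Reachable from c4: {c13, c2, c3, c4, c6, c8}.
In c11's history but not c4's: {c1, c10, c11, c12, c7, c9} — 6 commits.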